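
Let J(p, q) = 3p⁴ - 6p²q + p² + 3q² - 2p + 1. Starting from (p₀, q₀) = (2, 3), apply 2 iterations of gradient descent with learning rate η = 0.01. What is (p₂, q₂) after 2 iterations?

∇J = (12p³ - 12pq + 2p - 2, -6p² + 6q)
Step 1: at (2, 3), ∇J = (26, -6) → (2, 3) − 0.01·(26, -6) = (1.74, 3.06)
Step 2: at (1.74, 3.06), ∇J = (0.803488, 0.1944) → (1.74, 3.06) − 0.01·(0.803488, 0.1944) = (1.73196512, 3.058056)

(1.73196512, 3.058056)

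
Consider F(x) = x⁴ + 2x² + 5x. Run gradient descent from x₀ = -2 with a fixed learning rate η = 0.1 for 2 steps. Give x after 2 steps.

-0.95

F′(x) = 4x³ + 4x + 5
x₁ = -2 − 0.1·(-35) = 1.5
x₂ = 1.5 − 0.1·24.5 = -0.95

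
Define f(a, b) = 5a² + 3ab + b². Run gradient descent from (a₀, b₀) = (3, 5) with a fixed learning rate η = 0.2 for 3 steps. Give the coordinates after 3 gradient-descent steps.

∇f = (10a + 3b, 3a + 2b)
(a₁, b₁) = (3, 5) − 0.2·(45, 19) = (-6, 1.2)
(a₂, b₂) = (-6, 1.2) − 0.2·(-56.4, -15.6) = (5.28, 4.32)
(a₃, b₃) = (5.28, 4.32) − 0.2·(65.76, 24.48) = (-7.872, -0.576)

(-7.872, -0.576)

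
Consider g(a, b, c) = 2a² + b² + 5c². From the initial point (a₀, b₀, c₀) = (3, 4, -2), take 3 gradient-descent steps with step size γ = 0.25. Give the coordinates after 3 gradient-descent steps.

∇g = (4a, 2b, 10c)
(a₁, b₁, c₁) = (3, 4, -2) − 0.25·(12, 8, -20) = (0, 2, 3)
(a₂, b₂, c₂) = (0, 2, 3) − 0.25·(0, 4, 30) = (0, 1, -4.5)
(a₃, b₃, c₃) = (0, 1, -4.5) − 0.25·(0, 2, -45) = (0, 0.5, 6.75)

(0, 0.5, 6.75)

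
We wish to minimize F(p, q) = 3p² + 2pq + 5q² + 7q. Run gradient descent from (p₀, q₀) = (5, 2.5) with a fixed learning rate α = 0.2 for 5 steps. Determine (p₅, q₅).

(-3.72032, -10.3352)

∇F = (6p + 2q, 2p + 10q + 7)
Step 1: at (5, 2.5), ∇F = (35, 42) → (5, 2.5) − 0.2·(35, 42) = (-2, -5.9)
Step 2: at (-2, -5.9), ∇F = (-23.8, -56) → (-2, -5.9) − 0.2·(-23.8, -56) = (2.76, 5.3)
Step 3: at (2.76, 5.3), ∇F = (27.16, 65.52) → (2.76, 5.3) − 0.2·(27.16, 65.52) = (-2.672, -7.804)
Step 4: at (-2.672, -7.804), ∇F = (-31.64, -76.384) → (-2.672, -7.804) − 0.2·(-31.64, -76.384) = (3.656, 7.4728)
Step 5: at (3.656, 7.4728), ∇F = (36.8816, 89.04) → (3.656, 7.4728) − 0.2·(36.8816, 89.04) = (-3.72032, -10.3352)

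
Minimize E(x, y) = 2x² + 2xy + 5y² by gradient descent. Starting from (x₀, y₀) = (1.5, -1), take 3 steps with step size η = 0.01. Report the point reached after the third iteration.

(1.380716, -0.807984)

∇E = (4x + 2y, 2x + 10y)
Step 1: at (1.5, -1), ∇E = (4, -7) → (1.5, -1) − 0.01·(4, -7) = (1.46, -0.93)
Step 2: at (1.46, -0.93), ∇E = (3.98, -6.38) → (1.46, -0.93) − 0.01·(3.98, -6.38) = (1.4202, -0.8662)
Step 3: at (1.4202, -0.8662), ∇E = (3.9484, -5.8216) → (1.4202, -0.8662) − 0.01·(3.9484, -5.8216) = (1.380716, -0.807984)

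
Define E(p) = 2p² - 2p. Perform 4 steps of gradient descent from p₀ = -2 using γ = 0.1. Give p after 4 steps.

E′(p) = 4p - 2
p₁ = -2 − 0.1·(-10) = -1
p₂ = -1 − 0.1·(-6) = -0.4
p₃ = -0.4 − 0.1·(-3.6) = -0.04
p₄ = -0.04 − 0.1·(-2.16) = 0.176

0.176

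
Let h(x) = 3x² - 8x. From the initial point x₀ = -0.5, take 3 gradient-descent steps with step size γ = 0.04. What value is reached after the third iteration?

0.528544

h′(x) = 6x - 8
x₁ = -0.5 − 0.04·(-11) = -0.06
x₂ = -0.06 − 0.04·(-8.36) = 0.2744
x₃ = 0.2744 − 0.04·(-6.3536) = 0.528544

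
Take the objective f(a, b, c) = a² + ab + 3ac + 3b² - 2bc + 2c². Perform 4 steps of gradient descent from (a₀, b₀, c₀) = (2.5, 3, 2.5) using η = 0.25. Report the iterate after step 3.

(-0.6875, 0.046875, 0.4375)

∇f = (2a + b + 3c, a + 6b - 2c, 3a - 2b + 4c)
Step 1: at (2.5, 3, 2.5), ∇f = (15.5, 15.5, 11.5) → (2.5, 3, 2.5) − 0.25·(15.5, 15.5, 11.5) = (-1.375, -0.875, -0.375)
Step 2: at (-1.375, -0.875, -0.375), ∇f = (-4.75, -5.875, -3.875) → (-1.375, -0.875, -0.375) − 0.25·(-4.75, -5.875, -3.875) = (-0.1875, 0.59375, 0.59375)
Step 3: at (-0.1875, 0.59375, 0.59375), ∇f = (2, 2.1875, 0.625) → (-0.1875, 0.59375, 0.59375) − 0.25·(2, 2.1875, 0.625) = (-0.6875, 0.046875, 0.4375)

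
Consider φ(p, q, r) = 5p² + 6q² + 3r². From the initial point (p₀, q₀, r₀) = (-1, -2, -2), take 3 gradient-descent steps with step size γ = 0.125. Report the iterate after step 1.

∇φ = (10p, 12q, 6r)
(p₁, q₁, r₁) = (-1, -2, -2) − 0.125·(-10, -24, -12) = (0.25, 1, -0.5)

(0.25, 1, -0.5)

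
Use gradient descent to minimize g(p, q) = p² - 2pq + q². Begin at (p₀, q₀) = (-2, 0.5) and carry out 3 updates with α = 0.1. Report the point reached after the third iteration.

(-1.02, -0.48)

∇g = (2p - 2q, -2p + 2q)
Step 1: at (-2, 0.5), ∇g = (-5, 5) → (-2, 0.5) − 0.1·(-5, 5) = (-1.5, 0)
Step 2: at (-1.5, 0), ∇g = (-3, 3) → (-1.5, 0) − 0.1·(-3, 3) = (-1.2, -0.3)
Step 3: at (-1.2, -0.3), ∇g = (-1.8, 1.8) → (-1.2, -0.3) − 0.1·(-1.8, 1.8) = (-1.02, -0.48)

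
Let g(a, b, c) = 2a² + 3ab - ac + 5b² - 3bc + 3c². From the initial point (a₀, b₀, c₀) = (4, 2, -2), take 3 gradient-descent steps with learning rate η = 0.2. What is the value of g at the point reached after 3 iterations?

1301.275648

∇g = (4a + 3b - c, 3a + 10b - 3c, -a - 3b + 6c)
Step 1: at (4, 2, -2), ∇g = (24, 38, -22) → (4, 2, -2) − 0.2·(24, 38, -22) = (-0.8, -5.6, 2.4)
Step 2: at (-0.8, -5.6, 2.4), ∇g = (-22.4, -65.6, 32) → (-0.8, -5.6, 2.4) − 0.2·(-22.4, -65.6, 32) = (3.68, 7.52, -4)
Step 3: at (3.68, 7.52, -4), ∇g = (41.28, 98.24, -50.24) → (3.68, 7.52, -4) − 0.2·(41.28, 98.24, -50.24) = (-4.576, -12.128, 6.048)
g(-4.576, -12.128, 6.048) = 1301.275648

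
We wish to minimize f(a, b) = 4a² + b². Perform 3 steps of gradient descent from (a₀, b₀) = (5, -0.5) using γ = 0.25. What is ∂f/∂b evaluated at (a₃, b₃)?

-0.125

∇f = (8a, 2b)
(a₁, b₁) = (5, -0.5) − 0.25·(40, -1) = (-5, -0.25)
(a₂, b₂) = (-5, -0.25) − 0.25·(-40, -0.5) = (5, -0.125)
(a₃, b₃) = (5, -0.125) − 0.25·(40, -0.25) = (-5, -0.0625)
∂f/∂b at (-5, -0.0625) = -0.125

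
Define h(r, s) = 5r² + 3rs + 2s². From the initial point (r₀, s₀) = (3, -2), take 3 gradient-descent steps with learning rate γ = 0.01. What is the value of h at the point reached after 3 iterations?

21.52468623024

∇h = (10r + 3s, 3r + 4s)
(r₁, s₁) = (3, -2) − 0.01·(24, 1) = (2.76, -2.01)
(r₂, s₂) = (2.76, -2.01) − 0.01·(21.57, 0.24) = (2.5443, -2.0124)
(r₃, s₃) = (2.5443, -2.0124) − 0.01·(19.4058, -0.4167) = (2.350242, -2.008233)
h(2.350242, -2.008233) = 21.52468623024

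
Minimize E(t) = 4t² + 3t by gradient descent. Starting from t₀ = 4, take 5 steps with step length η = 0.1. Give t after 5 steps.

-0.3736

E′(t) = 8t + 3
t₁ = 4 − 0.1·35 = 0.5
t₂ = 0.5 − 0.1·7 = -0.2
t₃ = -0.2 − 0.1·1.4 = -0.34
t₄ = -0.34 − 0.1·0.28 = -0.368
t₅ = -0.368 − 0.1·0.056 = -0.3736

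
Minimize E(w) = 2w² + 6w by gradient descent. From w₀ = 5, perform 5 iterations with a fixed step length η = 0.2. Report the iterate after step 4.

-1.4896

E′(w) = 4w + 6
Step 1: E′(5) = 26; w₁ = 5 − 0.2·26 = -0.2
Step 2: E′(-0.2) = 5.2; w₂ = -0.2 − 0.2·5.2 = -1.24
Step 3: E′(-1.24) = 1.04; w₃ = -1.24 − 0.2·1.04 = -1.448
Step 4: E′(-1.448) = 0.208; w₄ = -1.448 − 0.2·0.208 = -1.4896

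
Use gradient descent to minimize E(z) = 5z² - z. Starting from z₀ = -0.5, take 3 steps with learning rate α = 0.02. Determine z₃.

-0.2072

E′(z) = 10z - 1
Step 1: E′(-0.5) = -6; z₁ = -0.5 − 0.02·(-6) = -0.38
Step 2: E′(-0.38) = -4.8; z₂ = -0.38 − 0.02·(-4.8) = -0.284
Step 3: E′(-0.284) = -3.84; z₃ = -0.284 − 0.02·(-3.84) = -0.2072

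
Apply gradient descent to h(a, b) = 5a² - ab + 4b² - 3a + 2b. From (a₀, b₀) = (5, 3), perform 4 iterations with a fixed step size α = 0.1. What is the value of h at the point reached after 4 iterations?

∇h = (10a - b - 3, -a + 8b + 2)
(a₁, b₁) = (5, 3) − 0.1·(44, 21) = (0.6, 0.9)
(a₂, b₂) = (0.6, 0.9) − 0.1·(2.1, 8.6) = (0.39, 0.04)
(a₃, b₃) = (0.39, 0.04) − 0.1·(0.86, 1.93) = (0.304, -0.153)
(a₄, b₄) = (0.304, -0.153) − 0.1·(0.193, 0.472) = (0.2847, -0.2002)
h(0.2847, -0.2002) = -0.63191245

-0.63191245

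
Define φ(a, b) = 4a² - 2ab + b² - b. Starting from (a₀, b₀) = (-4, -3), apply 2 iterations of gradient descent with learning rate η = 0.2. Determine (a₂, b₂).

(-2, -1.24)

∇φ = (8a - 2b, -2a + 2b - 1)
(a₁, b₁) = (-4, -3) − 0.2·(-26, 1) = (1.2, -3.2)
(a₂, b₂) = (1.2, -3.2) − 0.2·(16, -9.8) = (-2, -1.24)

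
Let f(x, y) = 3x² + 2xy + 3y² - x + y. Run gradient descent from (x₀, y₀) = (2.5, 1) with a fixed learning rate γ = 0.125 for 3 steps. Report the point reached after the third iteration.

∇f = (6x + 2y - 1, 2x + 6y + 1)
(x₁, y₁) = (2.5, 1) − 0.125·(16, 12) = (0.5, -0.5)
(x₂, y₂) = (0.5, -0.5) − 0.125·(1, -1) = (0.375, -0.375)
(x₃, y₃) = (0.375, -0.375) − 0.125·(0.5, -0.5) = (0.3125, -0.3125)

(0.3125, -0.3125)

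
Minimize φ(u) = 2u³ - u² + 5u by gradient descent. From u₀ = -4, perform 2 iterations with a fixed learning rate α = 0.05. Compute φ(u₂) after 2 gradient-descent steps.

-106516.18303666896875

φ′(u) = 6u² - 2u + 5
Step 1: φ′(-4) = 109; u₁ = -4 − 0.05·109 = -9.45
Step 2: φ′(-9.45) = 559.715; u₂ = -9.45 − 0.05·559.715 = -37.43575
φ(-37.43575) = -106516.18303666896875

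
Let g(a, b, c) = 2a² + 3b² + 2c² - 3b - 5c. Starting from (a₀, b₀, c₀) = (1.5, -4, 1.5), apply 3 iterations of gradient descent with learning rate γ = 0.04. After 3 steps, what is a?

0.889056

∇g = (4a, 6b - 3, 4c - 5)
Step 1: at (1.5, -4, 1.5), ∇g = (6, -27, 1) → (1.5, -4, 1.5) − 0.04·(6, -27, 1) = (1.26, -2.92, 1.46)
Step 2: at (1.26, -2.92, 1.46), ∇g = (5.04, -20.52, 0.84) → (1.26, -2.92, 1.46) − 0.04·(5.04, -20.52, 0.84) = (1.0584, -2.0992, 1.4264)
Step 3: at (1.0584, -2.0992, 1.4264), ∇g = (4.2336, -15.5952, 0.7056) → (1.0584, -2.0992, 1.4264) − 0.04·(4.2336, -15.5952, 0.7056) = (0.889056, -1.475392, 1.398176)
a = 0.889056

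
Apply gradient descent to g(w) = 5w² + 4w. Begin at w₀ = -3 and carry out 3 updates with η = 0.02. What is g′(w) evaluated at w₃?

g′(w) = 10w + 4
w₁ = -3 − 0.02·(-26) = -2.48
w₂ = -2.48 − 0.02·(-20.8) = -2.064
w₃ = -2.064 − 0.02·(-16.64) = -1.7312
g′(w) at (-1.7312) = -13.312

-13.312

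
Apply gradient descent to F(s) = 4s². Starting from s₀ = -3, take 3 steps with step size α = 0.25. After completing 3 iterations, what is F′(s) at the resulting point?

24

F′(s) = 8s
Step 1: F′(-3) = -24; s₁ = -3 − 0.25·(-24) = 3
Step 2: F′(3) = 24; s₂ = 3 − 0.25·24 = -3
Step 3: F′(-3) = -24; s₃ = -3 − 0.25·(-24) = 3
F′(s) at (3) = 24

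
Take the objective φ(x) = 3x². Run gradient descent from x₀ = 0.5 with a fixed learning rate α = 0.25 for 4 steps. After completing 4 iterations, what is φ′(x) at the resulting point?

φ′(x) = 6x
Step 1: φ′(0.5) = 3; x₁ = 0.5 − 0.25·3 = -0.25
Step 2: φ′(-0.25) = -1.5; x₂ = -0.25 − 0.25·(-1.5) = 0.125
Step 3: φ′(0.125) = 0.75; x₃ = 0.125 − 0.25·0.75 = -0.0625
Step 4: φ′(-0.0625) = -0.375; x₄ = -0.0625 − 0.25·(-0.375) = 0.03125
φ′(x) at (0.03125) = 0.1875

0.1875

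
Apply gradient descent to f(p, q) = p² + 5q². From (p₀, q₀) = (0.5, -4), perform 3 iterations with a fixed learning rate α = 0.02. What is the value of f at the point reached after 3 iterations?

∇f = (2p, 10q)
Step 1: at (0.5, -4), ∇f = (1, -40) → (0.5, -4) − 0.02·(1, -40) = (0.48, -3.2)
Step 2: at (0.48, -3.2), ∇f = (0.96, -32) → (0.48, -3.2) − 0.02·(0.96, -32) = (0.4608, -2.56)
Step 3: at (0.4608, -2.56), ∇f = (0.9216, -25.6) → (0.4608, -2.56) − 0.02·(0.9216, -25.6) = (0.442368, -2.048)
f(0.442368, -2.048) = 21.167209447424

21.167209447424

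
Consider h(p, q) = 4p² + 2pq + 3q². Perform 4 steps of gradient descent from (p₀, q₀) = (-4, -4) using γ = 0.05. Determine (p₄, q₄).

(-0.1628, -0.6152)

∇h = (8p + 2q, 2p + 6q)
(p₁, q₁) = (-4, -4) − 0.05·(-40, -32) = (-2, -2.4)
(p₂, q₂) = (-2, -2.4) − 0.05·(-20.8, -18.4) = (-0.96, -1.48)
(p₃, q₃) = (-0.96, -1.48) − 0.05·(-10.64, -10.8) = (-0.428, -0.94)
(p₄, q₄) = (-0.428, -0.94) − 0.05·(-5.304, -6.496) = (-0.1628, -0.6152)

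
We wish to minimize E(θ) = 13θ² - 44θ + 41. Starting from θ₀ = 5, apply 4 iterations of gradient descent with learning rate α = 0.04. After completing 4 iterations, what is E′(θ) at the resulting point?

E′(θ) = 26θ - 44
Step 1: E′(5) = 86; θ₁ = 5 − 0.04·86 = 1.56
Step 2: E′(1.56) = -3.44; θ₂ = 1.56 − 0.04·(-3.44) = 1.6976
Step 3: E′(1.6976) = 0.1376; θ₃ = 1.6976 − 0.04·0.1376 = 1.692096
Step 4: E′(1.692096) = -0.005504; θ₄ = 1.692096 − 0.04·(-0.005504) = 1.69231616
E′(θ) at (1.69231616) = 0.00022016

0.00022016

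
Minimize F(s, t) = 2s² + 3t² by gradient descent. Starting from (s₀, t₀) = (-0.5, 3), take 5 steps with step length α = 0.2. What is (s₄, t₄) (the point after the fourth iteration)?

(-0.0008, 0.0048)

∇F = (4s, 6t)
(s₁, t₁) = (-0.5, 3) − 0.2·(-2, 18) = (-0.1, -0.6)
(s₂, t₂) = (-0.1, -0.6) − 0.2·(-0.4, -3.6) = (-0.02, 0.12)
(s₃, t₃) = (-0.02, 0.12) − 0.2·(-0.08, 0.72) = (-0.004, -0.024)
(s₄, t₄) = (-0.004, -0.024) − 0.2·(-0.016, -0.144) = (-0.0008, 0.0048)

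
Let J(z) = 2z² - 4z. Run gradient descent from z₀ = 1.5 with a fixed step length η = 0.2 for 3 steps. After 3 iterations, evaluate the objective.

-1.999968

J′(z) = 4z - 4
Step 1: J′(1.5) = 2; z₁ = 1.5 − 0.2·2 = 1.1
Step 2: J′(1.1) = 0.4; z₂ = 1.1 − 0.2·0.4 = 1.02
Step 3: J′(1.02) = 0.08; z₃ = 1.02 − 0.2·0.08 = 1.004
J(1.004) = -1.999968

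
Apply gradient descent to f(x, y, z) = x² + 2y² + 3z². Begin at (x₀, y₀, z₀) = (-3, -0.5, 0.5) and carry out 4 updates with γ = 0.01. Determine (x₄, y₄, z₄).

∇f = (2x, 4y, 6z)
(x₁, y₁, z₁) = (-3, -0.5, 0.5) − 0.01·(-6, -2, 3) = (-2.94, -0.48, 0.47)
(x₂, y₂, z₂) = (-2.94, -0.48, 0.47) − 0.01·(-5.88, -1.92, 2.82) = (-2.8812, -0.4608, 0.4418)
(x₃, y₃, z₃) = (-2.8812, -0.4608, 0.4418) − 0.01·(-5.7624, -1.8432, 2.6508) = (-2.823576, -0.442368, 0.415292)
(x₄, y₄, z₄) = (-2.823576, -0.442368, 0.415292) − 0.01·(-5.647152, -1.769472, 2.491752) = (-2.76710448, -0.42467328, 0.39037448)

(-2.76710448, -0.42467328, 0.39037448)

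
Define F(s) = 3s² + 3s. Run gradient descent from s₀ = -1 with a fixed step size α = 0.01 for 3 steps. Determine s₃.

F′(s) = 6s + 3
s₁ = -1 − 0.01·(-3) = -0.97
s₂ = -0.97 − 0.01·(-2.82) = -0.9418
s₃ = -0.9418 − 0.01·(-2.6508) = -0.915292

-0.915292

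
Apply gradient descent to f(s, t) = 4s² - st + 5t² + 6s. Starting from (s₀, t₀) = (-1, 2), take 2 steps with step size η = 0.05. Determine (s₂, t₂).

∇f = (8s - t + 6, -s + 10t)
Step 1: at (-1, 2), ∇f = (-4, 21) → (-1, 2) − 0.05·(-4, 21) = (-0.8, 0.95)
Step 2: at (-0.8, 0.95), ∇f = (-1.35, 10.3) → (-0.8, 0.95) − 0.05·(-1.35, 10.3) = (-0.7325, 0.435)

(-0.7325, 0.435)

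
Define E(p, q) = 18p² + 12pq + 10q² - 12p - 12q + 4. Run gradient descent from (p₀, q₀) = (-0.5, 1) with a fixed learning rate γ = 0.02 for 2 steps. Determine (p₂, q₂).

∇E = (36p + 12q - 12, 12p + 20q - 12)
Step 1: at (-0.5, 1), ∇E = (-18, 2) → (-0.5, 1) − 0.02·(-18, 2) = (-0.14, 0.96)
Step 2: at (-0.14, 0.96), ∇E = (-5.52, 5.52) → (-0.14, 0.96) − 0.02·(-5.52, 5.52) = (-0.0296, 0.8496)

(-0.0296, 0.8496)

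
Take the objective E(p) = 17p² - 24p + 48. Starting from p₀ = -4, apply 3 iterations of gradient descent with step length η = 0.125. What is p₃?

E′(p) = 34p - 24
Step 1: E′(-4) = -160; p₁ = -4 − 0.125·(-160) = 16
Step 2: E′(16) = 520; p₂ = 16 − 0.125·520 = -49
Step 3: E′(-49) = -1690; p₃ = -49 − 0.125·(-1690) = 162.25

162.25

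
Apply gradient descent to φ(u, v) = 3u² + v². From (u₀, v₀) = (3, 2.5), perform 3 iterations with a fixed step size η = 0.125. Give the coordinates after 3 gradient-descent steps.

(0.046875, 1.0546875)

∇φ = (6u, 2v)
(u₁, v₁) = (3, 2.5) − 0.125·(18, 5) = (0.75, 1.875)
(u₂, v₂) = (0.75, 1.875) − 0.125·(4.5, 3.75) = (0.1875, 1.40625)
(u₃, v₃) = (0.1875, 1.40625) − 0.125·(1.125, 2.8125) = (0.046875, 1.0546875)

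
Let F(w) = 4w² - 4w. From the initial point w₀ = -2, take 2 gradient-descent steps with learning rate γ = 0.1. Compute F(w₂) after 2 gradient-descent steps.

-0.96

F′(w) = 8w - 4
Step 1: F′(-2) = -20; w₁ = -2 − 0.1·(-20) = 0
Step 2: F′(0) = -4; w₂ = 0 − 0.1·(-4) = 0.4
F(0.4) = -0.96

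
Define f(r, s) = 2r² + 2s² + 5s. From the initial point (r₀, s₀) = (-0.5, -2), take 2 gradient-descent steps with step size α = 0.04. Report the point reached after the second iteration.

(-0.3528, -1.7792)

∇f = (4r, 4s + 5)
Step 1: at (-0.5, -2), ∇f = (-2, -3) → (-0.5, -2) − 0.04·(-2, -3) = (-0.42, -1.88)
Step 2: at (-0.42, -1.88), ∇f = (-1.68, -2.52) → (-0.42, -1.88) − 0.04·(-1.68, -2.52) = (-0.3528, -1.7792)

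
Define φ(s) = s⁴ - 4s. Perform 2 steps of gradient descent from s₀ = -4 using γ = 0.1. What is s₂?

φ′(s) = 4s³ - 4
Step 1: φ′(-4) = -260; s₁ = -4 − 0.1·(-260) = 22
Step 2: φ′(22) = 42588; s₂ = 22 − 0.1·42588 = -4236.8

-4236.8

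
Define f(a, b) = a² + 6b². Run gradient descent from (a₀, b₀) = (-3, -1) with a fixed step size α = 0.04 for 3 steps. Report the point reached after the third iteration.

(-2.336064, -0.140608)

∇f = (2a, 12b)
(a₁, b₁) = (-3, -1) − 0.04·(-6, -12) = (-2.76, -0.52)
(a₂, b₂) = (-2.76, -0.52) − 0.04·(-5.52, -6.24) = (-2.5392, -0.2704)
(a₃, b₃) = (-2.5392, -0.2704) − 0.04·(-5.0784, -3.2448) = (-2.336064, -0.140608)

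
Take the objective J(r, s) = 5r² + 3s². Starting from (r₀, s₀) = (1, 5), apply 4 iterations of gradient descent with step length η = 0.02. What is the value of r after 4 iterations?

0.4096

∇J = (10r, 6s)
Step 1: at (1, 5), ∇J = (10, 30) → (1, 5) − 0.02·(10, 30) = (0.8, 4.4)
Step 2: at (0.8, 4.4), ∇J = (8, 26.4) → (0.8, 4.4) − 0.02·(8, 26.4) = (0.64, 3.872)
Step 3: at (0.64, 3.872), ∇J = (6.4, 23.232) → (0.64, 3.872) − 0.02·(6.4, 23.232) = (0.512, 3.40736)
Step 4: at (0.512, 3.40736), ∇J = (5.12, 20.44416) → (0.512, 3.40736) − 0.02·(5.12, 20.44416) = (0.4096, 2.9984768)
r = 0.4096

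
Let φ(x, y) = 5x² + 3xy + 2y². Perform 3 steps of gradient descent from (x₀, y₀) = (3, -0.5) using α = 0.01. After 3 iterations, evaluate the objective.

21.31970496795225

∇φ = (10x + 3y, 3x + 4y)
Step 1: at (3, -0.5), ∇φ = (28.5, 7) → (3, -0.5) − 0.01·(28.5, 7) = (2.715, -0.57)
Step 2: at (2.715, -0.57), ∇φ = (25.44, 5.865) → (2.715, -0.57) − 0.01·(25.44, 5.865) = (2.4606, -0.62865)
Step 3: at (2.4606, -0.62865), ∇φ = (22.72005, 4.8672) → (2.4606, -0.62865) − 0.01·(22.72005, 4.8672) = (2.2333995, -0.677322)
φ(2.2333995, -0.677322) = 21.31970496795225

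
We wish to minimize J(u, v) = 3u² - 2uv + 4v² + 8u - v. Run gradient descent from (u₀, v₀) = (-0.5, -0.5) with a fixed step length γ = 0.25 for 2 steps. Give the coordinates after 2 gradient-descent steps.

(-0.75, -1.25)

∇J = (6u - 2v + 8, -2u + 8v - 1)
(u₁, v₁) = (-0.5, -0.5) − 0.25·(6, -4) = (-2, 0.5)
(u₂, v₂) = (-2, 0.5) − 0.25·(-5, 7) = (-0.75, -1.25)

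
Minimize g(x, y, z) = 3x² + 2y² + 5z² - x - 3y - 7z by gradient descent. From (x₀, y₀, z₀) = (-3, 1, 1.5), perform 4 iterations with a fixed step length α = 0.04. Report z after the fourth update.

0.80368

∇g = (6x - 1, 4y - 3, 10z - 7)
(x₁, y₁, z₁) = (-3, 1, 1.5) − 0.04·(-19, 1, 8) = (-2.24, 0.96, 1.18)
(x₂, y₂, z₂) = (-2.24, 0.96, 1.18) − 0.04·(-14.44, 0.84, 4.8) = (-1.6624, 0.9264, 0.988)
(x₃, y₃, z₃) = (-1.6624, 0.9264, 0.988) − 0.04·(-10.9744, 0.7056, 2.88) = (-1.223424, 0.898176, 0.8728)
(x₄, y₄, z₄) = (-1.223424, 0.898176, 0.8728) − 0.04·(-8.340544, 0.592704, 1.728) = (-0.88980224, 0.87446784, 0.80368)
z = 0.80368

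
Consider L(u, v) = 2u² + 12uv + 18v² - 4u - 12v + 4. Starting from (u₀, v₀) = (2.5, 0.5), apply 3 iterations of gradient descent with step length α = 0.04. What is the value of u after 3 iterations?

∇L = (4u + 12v - 4, 12u + 36v - 12)
(u₁, v₁) = (2.5, 0.5) − 0.04·(12, 36) = (2.02, -0.94)
(u₂, v₂) = (2.02, -0.94) − 0.04·(-7.2, -21.6) = (2.308, -0.076)
(u₃, v₃) = (2.308, -0.076) − 0.04·(4.32, 12.96) = (2.1352, -0.5944)
u = 2.1352

2.1352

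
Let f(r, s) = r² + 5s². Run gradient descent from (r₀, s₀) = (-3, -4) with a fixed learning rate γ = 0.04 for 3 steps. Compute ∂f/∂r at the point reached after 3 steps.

∇f = (2r, 10s)
(r₁, s₁) = (-3, -4) − 0.04·(-6, -40) = (-2.76, -2.4)
(r₂, s₂) = (-2.76, -2.4) − 0.04·(-5.52, -24) = (-2.5392, -1.44)
(r₃, s₃) = (-2.5392, -1.44) − 0.04·(-5.0784, -14.4) = (-2.336064, -0.864)
∂f/∂r at (-2.336064, -0.864) = -4.672128

-4.672128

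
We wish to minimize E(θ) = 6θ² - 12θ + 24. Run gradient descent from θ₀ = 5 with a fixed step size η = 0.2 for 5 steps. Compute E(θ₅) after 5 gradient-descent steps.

2794.8446877696

E′(θ) = 12θ - 12
Step 1: E′(5) = 48; θ₁ = 5 − 0.2·48 = -4.6
Step 2: E′(-4.6) = -67.2; θ₂ = -4.6 − 0.2·(-67.2) = 8.84
Step 3: E′(8.84) = 94.08; θ₃ = 8.84 − 0.2·94.08 = -9.976
Step 4: E′(-9.976) = -131.712; θ₄ = -9.976 − 0.2·(-131.712) = 16.3664
Step 5: E′(16.3664) = 184.3968; θ₅ = 16.3664 − 0.2·184.3968 = -20.51296
E(-20.51296) = 2794.8446877696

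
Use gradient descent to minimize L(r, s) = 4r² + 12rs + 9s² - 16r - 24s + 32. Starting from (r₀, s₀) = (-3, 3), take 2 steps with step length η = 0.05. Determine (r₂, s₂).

∇L = (8r + 12s - 16, 12r + 18s - 24)
(r₁, s₁) = (-3, 3) − 0.05·(-4, -6) = (-2.8, 3.3)
(r₂, s₂) = (-2.8, 3.3) − 0.05·(1.2, 1.8) = (-2.86, 3.21)

(-2.86, 3.21)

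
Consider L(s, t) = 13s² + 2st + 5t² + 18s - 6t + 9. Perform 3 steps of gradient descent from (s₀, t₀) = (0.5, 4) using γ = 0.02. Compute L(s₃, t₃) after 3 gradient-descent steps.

12.92961718784

∇L = (26s + 2t + 18, 2s + 10t - 6)
(s₁, t₁) = (0.5, 4) − 0.02·(39, 35) = (-0.28, 3.3)
(s₂, t₂) = (-0.28, 3.3) − 0.02·(17.32, 26.44) = (-0.6264, 2.7712)
(s₃, t₃) = (-0.6264, 2.7712) − 0.02·(7.256, 20.4592) = (-0.77152, 2.362016)
L(-0.77152, 2.362016) = 12.92961718784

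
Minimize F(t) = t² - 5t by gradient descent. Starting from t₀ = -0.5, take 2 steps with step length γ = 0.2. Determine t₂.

1.42

F′(t) = 2t - 5
Step 1: F′(-0.5) = -6; t₁ = -0.5 − 0.2·(-6) = 0.7
Step 2: F′(0.7) = -3.6; t₂ = 0.7 − 0.2·(-3.6) = 1.42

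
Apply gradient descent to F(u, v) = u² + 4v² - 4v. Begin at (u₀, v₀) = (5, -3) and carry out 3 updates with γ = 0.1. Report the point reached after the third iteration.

∇F = (2u, 8v - 4)
Step 1: at (5, -3), ∇F = (10, -28) → (5, -3) − 0.1·(10, -28) = (4, -0.2)
Step 2: at (4, -0.2), ∇F = (8, -5.6) → (4, -0.2) − 0.1·(8, -5.6) = (3.2, 0.36)
Step 3: at (3.2, 0.36), ∇F = (6.4, -1.12) → (3.2, 0.36) − 0.1·(6.4, -1.12) = (2.56, 0.472)

(2.56, 0.472)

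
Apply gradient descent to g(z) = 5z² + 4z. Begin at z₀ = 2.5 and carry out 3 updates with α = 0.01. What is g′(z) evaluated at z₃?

g′(z) = 10z + 4
Step 1: g′(2.5) = 29; z₁ = 2.5 − 0.01·29 = 2.21
Step 2: g′(2.21) = 26.1; z₂ = 2.21 − 0.01·26.1 = 1.949
Step 3: g′(1.949) = 23.49; z₃ = 1.949 − 0.01·23.49 = 1.7141
g′(z) at (1.7141) = 21.141

21.141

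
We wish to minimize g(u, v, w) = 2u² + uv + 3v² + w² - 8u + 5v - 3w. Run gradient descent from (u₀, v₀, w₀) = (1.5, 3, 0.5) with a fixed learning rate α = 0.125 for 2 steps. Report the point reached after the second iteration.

∇g = (4u + v - 8, u + 6v + 5, 2w - 3)
Step 1: at (1.5, 3, 0.5), ∇g = (1, 24.5, -2) → (1.5, 3, 0.5) − 0.125·(1, 24.5, -2) = (1.375, -0.0625, 0.75)
Step 2: at (1.375, -0.0625, 0.75), ∇g = (-2.5625, 6, -1.5) → (1.375, -0.0625, 0.75) − 0.125·(-2.5625, 6, -1.5) = (1.6953125, -0.8125, 0.9375)

(1.6953125, -0.8125, 0.9375)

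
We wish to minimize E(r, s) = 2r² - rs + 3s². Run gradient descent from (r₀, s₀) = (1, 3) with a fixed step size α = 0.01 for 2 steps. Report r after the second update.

0.9787

∇E = (4r - s, -r + 6s)
(r₁, s₁) = (1, 3) − 0.01·(1, 17) = (0.99, 2.83)
(r₂, s₂) = (0.99, 2.83) − 0.01·(1.13, 15.99) = (0.9787, 2.6701)
r = 0.9787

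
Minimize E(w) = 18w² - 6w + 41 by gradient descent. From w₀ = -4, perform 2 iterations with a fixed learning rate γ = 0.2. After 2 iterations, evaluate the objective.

E′(w) = 36w - 6
w₁ = -4 − 0.2·(-150) = 26
w₂ = 26 − 0.2·930 = -160
E(-160) = 461801

461801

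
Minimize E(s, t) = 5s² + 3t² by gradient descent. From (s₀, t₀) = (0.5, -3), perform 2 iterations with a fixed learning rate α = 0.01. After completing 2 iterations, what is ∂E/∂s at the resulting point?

∇E = (10s, 6t)
Step 1: at (0.5, -3), ∇E = (5, -18) → (0.5, -3) − 0.01·(5, -18) = (0.45, -2.82)
Step 2: at (0.45, -2.82), ∇E = (4.5, -16.92) → (0.45, -2.82) − 0.01·(4.5, -16.92) = (0.405, -2.6508)
∂E/∂s at (0.405, -2.6508) = 4.05

4.05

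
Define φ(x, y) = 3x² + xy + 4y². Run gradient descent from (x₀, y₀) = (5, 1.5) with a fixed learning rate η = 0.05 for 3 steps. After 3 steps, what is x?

∇φ = (6x + y, x + 8y)
(x₁, y₁) = (5, 1.5) − 0.05·(31.5, 17) = (3.425, 0.65)
(x₂, y₂) = (3.425, 0.65) − 0.05·(21.2, 8.625) = (2.365, 0.21875)
(x₃, y₃) = (2.365, 0.21875) − 0.05·(14.40875, 4.115) = (1.6445625, 0.013)
x = 1.6445625

1.6445625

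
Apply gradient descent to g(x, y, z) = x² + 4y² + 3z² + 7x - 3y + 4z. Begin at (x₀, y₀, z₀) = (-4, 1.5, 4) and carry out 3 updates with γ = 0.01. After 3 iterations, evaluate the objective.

34.216791818512

∇g = (2x + 7, 8y - 3, 6z + 4)
Step 1: at (-4, 1.5, 4), ∇g = (-1, 9, 28) → (-4, 1.5, 4) − 0.01·(-1, 9, 28) = (-3.99, 1.41, 3.72)
Step 2: at (-3.99, 1.41, 3.72), ∇g = (-0.98, 8.28, 26.32) → (-3.99, 1.41, 3.72) − 0.01·(-0.98, 8.28, 26.32) = (-3.9802, 1.3272, 3.4568)
Step 3: at (-3.9802, 1.3272, 3.4568), ∇g = (-0.9604, 7.6176, 24.7408) → (-3.9802, 1.3272, 3.4568) − 0.01·(-0.9604, 7.6176, 24.7408) = (-3.970596, 1.251024, 3.209392)
g(-3.970596, 1.251024, 3.209392) = 34.216791818512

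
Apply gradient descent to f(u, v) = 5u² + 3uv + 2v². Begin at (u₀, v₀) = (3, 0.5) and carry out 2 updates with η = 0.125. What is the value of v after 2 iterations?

-0.0859375

∇f = (10u + 3v, 3u + 4v)
(u₁, v₁) = (3, 0.5) − 0.125·(31.5, 11) = (-0.9375, -0.875)
(u₂, v₂) = (-0.9375, -0.875) − 0.125·(-12, -6.3125) = (0.5625, -0.0859375)
v = -0.0859375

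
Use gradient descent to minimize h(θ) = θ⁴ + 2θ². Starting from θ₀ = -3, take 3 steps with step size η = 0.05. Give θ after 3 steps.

3

h′(θ) = 4θ³ + 4θ
Step 1: h′(-3) = -120; θ₁ = -3 − 0.05·(-120) = 3
Step 2: h′(3) = 120; θ₂ = 3 − 0.05·120 = -3
Step 3: h′(-3) = -120; θ₃ = -3 − 0.05·(-120) = 3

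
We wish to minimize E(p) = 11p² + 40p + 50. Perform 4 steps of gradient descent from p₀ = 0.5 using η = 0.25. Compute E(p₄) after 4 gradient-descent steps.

E′(p) = 22p + 40
Step 1: E′(0.5) = 51; p₁ = 0.5 − 0.25·51 = -12.25
Step 2: E′(-12.25) = -229.5; p₂ = -12.25 − 0.25·(-229.5) = 45.125
Step 3: E′(45.125) = 1032.75; p₃ = 45.125 − 0.25·1032.75 = -213.0625
Step 4: E′(-213.0625) = -4647.375; p₄ = -213.0625 − 0.25·(-4647.375) = 948.78125
E(948.78125) = 9940045.7138671875

9940045.7138671875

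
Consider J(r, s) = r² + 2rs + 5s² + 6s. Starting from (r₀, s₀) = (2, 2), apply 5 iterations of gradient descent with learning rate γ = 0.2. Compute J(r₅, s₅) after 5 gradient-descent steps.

∇J = (2r + 2s, 2r + 10s + 6)
Step 1: at (2, 2), ∇J = (8, 30) → (2, 2) − 0.2·(8, 30) = (0.4, -4)
Step 2: at (0.4, -4), ∇J = (-7.2, -33.2) → (0.4, -4) − 0.2·(-7.2, -33.2) = (1.84, 2.64)
Step 3: at (1.84, 2.64), ∇J = (8.96, 36.08) → (1.84, 2.64) − 0.2·(8.96, 36.08) = (0.048, -4.576)
Step 4: at (0.048, -4.576), ∇J = (-9.056, -39.664) → (0.048, -4.576) − 0.2·(-9.056, -39.664) = (1.8592, 3.3568)
Step 5: at (1.8592, 3.3568), ∇J = (10.432, 43.2864) → (1.8592, 3.3568) − 0.2·(10.432, 43.2864) = (-0.2272, -5.30048)
J(-0.2272, -5.30048) = 111.132719104

111.132719104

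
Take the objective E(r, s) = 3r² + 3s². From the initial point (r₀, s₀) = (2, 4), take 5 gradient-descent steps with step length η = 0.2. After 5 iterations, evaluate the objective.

0.000006144

∇E = (6r, 6s)
Step 1: at (2, 4), ∇E = (12, 24) → (2, 4) − 0.2·(12, 24) = (-0.4, -0.8)
Step 2: at (-0.4, -0.8), ∇E = (-2.4, -4.8) → (-0.4, -0.8) − 0.2·(-2.4, -4.8) = (0.08, 0.16)
Step 3: at (0.08, 0.16), ∇E = (0.48, 0.96) → (0.08, 0.16) − 0.2·(0.48, 0.96) = (-0.016, -0.032)
Step 4: at (-0.016, -0.032), ∇E = (-0.096, -0.192) → (-0.016, -0.032) − 0.2·(-0.096, -0.192) = (0.0032, 0.0064)
Step 5: at (0.0032, 0.0064), ∇E = (0.0192, 0.0384) → (0.0032, 0.0064) − 0.2·(0.0192, 0.0384) = (-0.00064, -0.00128)
E(-0.00064, -0.00128) = 0.000006144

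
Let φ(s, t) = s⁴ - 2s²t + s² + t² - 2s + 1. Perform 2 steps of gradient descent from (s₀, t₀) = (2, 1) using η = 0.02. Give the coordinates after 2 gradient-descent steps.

(1.33406464, 1.162816)

∇φ = (4s³ - 4st + 2s - 2, -2s² + 2t)
Step 1: at (2, 1), ∇φ = (26, -6) → (2, 1) − 0.02·(26, -6) = (1.48, 1.12)
Step 2: at (1.48, 1.12), ∇φ = (7.296768, -2.1408) → (1.48, 1.12) − 0.02·(7.296768, -2.1408) = (1.33406464, 1.162816)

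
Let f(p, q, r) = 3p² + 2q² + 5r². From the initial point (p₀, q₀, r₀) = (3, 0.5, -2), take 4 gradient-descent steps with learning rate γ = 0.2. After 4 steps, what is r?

∇f = (6p, 4q, 10r)
(p₁, q₁, r₁) = (3, 0.5, -2) − 0.2·(18, 2, -20) = (-0.6, 0.1, 2)
(p₂, q₂, r₂) = (-0.6, 0.1, 2) − 0.2·(-3.6, 0.4, 20) = (0.12, 0.02, -2)
(p₃, q₃, r₃) = (0.12, 0.02, -2) − 0.2·(0.72, 0.08, -20) = (-0.024, 0.004, 2)
(p₄, q₄, r₄) = (-0.024, 0.004, 2) − 0.2·(-0.144, 0.016, 20) = (0.0048, 0.0008, -2)
r = -2

-2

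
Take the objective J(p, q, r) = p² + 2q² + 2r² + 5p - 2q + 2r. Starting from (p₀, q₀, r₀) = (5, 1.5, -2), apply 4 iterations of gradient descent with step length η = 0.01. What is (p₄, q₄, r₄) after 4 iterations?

∇J = (2p + 5, 4q - 2, 4r + 2)
Step 1: at (5, 1.5, -2), ∇J = (15, 4, -6) → (5, 1.5, -2) − 0.01·(15, 4, -6) = (4.85, 1.46, -1.94)
Step 2: at (4.85, 1.46, -1.94), ∇J = (14.7, 3.84, -5.76) → (4.85, 1.46, -1.94) − 0.01·(14.7, 3.84, -5.76) = (4.703, 1.4216, -1.8824)
Step 3: at (4.703, 1.4216, -1.8824), ∇J = (14.406, 3.6864, -5.5296) → (4.703, 1.4216, -1.8824) − 0.01·(14.406, 3.6864, -5.5296) = (4.55894, 1.384736, -1.827104)
Step 4: at (4.55894, 1.384736, -1.827104), ∇J = (14.11788, 3.538944, -5.308416) → (4.55894, 1.384736, -1.827104) − 0.01·(14.11788, 3.538944, -5.308416) = (4.4177612, 1.34934656, -1.77401984)

(4.4177612, 1.34934656, -1.77401984)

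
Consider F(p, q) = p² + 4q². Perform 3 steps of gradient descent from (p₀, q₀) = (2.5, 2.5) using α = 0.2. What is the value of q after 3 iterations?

∇F = (2p, 8q)
(p₁, q₁) = (2.5, 2.5) − 0.2·(5, 20) = (1.5, -1.5)
(p₂, q₂) = (1.5, -1.5) − 0.2·(3, -12) = (0.9, 0.9)
(p₃, q₃) = (0.9, 0.9) − 0.2·(1.8, 7.2) = (0.54, -0.54)
q = -0.54

-0.54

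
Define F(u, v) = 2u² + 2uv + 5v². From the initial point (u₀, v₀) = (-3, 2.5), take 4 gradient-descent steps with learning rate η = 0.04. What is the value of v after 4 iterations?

0.74149504

∇F = (4u + 2v, 2u + 10v)
Step 1: at (-3, 2.5), ∇F = (-7, 19) → (-3, 2.5) − 0.04·(-7, 19) = (-2.72, 1.74)
Step 2: at (-2.72, 1.74), ∇F = (-7.4, 11.96) → (-2.72, 1.74) − 0.04·(-7.4, 11.96) = (-2.424, 1.2616)
Step 3: at (-2.424, 1.2616), ∇F = (-7.1728, 7.768) → (-2.424, 1.2616) − 0.04·(-7.1728, 7.768) = (-2.137088, 0.95088)
Step 4: at (-2.137088, 0.95088), ∇F = (-6.646592, 5.234624) → (-2.137088, 0.95088) − 0.04·(-6.646592, 5.234624) = (-1.87122432, 0.74149504)
v = 0.74149504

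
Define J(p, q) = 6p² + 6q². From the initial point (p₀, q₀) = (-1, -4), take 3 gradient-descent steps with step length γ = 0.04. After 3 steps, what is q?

∇J = (12p, 12q)
Step 1: at (-1, -4), ∇J = (-12, -48) → (-1, -4) − 0.04·(-12, -48) = (-0.52, -2.08)
Step 2: at (-0.52, -2.08), ∇J = (-6.24, -24.96) → (-0.52, -2.08) − 0.04·(-6.24, -24.96) = (-0.2704, -1.0816)
Step 3: at (-0.2704, -1.0816), ∇J = (-3.2448, -12.9792) → (-0.2704, -1.0816) − 0.04·(-3.2448, -12.9792) = (-0.140608, -0.562432)
q = -0.562432

-0.562432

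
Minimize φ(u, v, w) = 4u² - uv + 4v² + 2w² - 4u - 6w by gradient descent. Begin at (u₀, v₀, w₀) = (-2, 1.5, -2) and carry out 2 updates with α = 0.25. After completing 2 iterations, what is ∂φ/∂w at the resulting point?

0

∇φ = (8u - v - 4, -u + 8v, 4w - 6)
(u₁, v₁, w₁) = (-2, 1.5, -2) − 0.25·(-21.5, 14, -14) = (3.375, -2, 1.5)
(u₂, v₂, w₂) = (3.375, -2, 1.5) − 0.25·(25, -19.375, 0) = (-2.875, 2.84375, 1.5)
∂φ/∂w at (-2.875, 2.84375, 1.5) = 0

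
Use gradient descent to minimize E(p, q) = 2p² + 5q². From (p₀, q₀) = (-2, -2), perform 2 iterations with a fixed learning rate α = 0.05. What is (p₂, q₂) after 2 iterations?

∇E = (4p, 10q)
Step 1: at (-2, -2), ∇E = (-8, -20) → (-2, -2) − 0.05·(-8, -20) = (-1.6, -1)
Step 2: at (-1.6, -1), ∇E = (-6.4, -10) → (-1.6, -1) − 0.05·(-6.4, -10) = (-1.28, -0.5)

(-1.28, -0.5)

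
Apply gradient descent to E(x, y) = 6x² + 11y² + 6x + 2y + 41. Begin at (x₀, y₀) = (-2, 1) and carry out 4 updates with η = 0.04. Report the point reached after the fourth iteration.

∇E = (12x + 6, 22y + 2)
(x₁, y₁) = (-2, 1) − 0.04·(-18, 24) = (-1.28, 0.04)
(x₂, y₂) = (-1.28, 0.04) − 0.04·(-9.36, 2.88) = (-0.9056, -0.0752)
(x₃, y₃) = (-0.9056, -0.0752) − 0.04·(-4.8672, 0.3456) = (-0.710912, -0.089024)
(x₄, y₄) = (-0.710912, -0.089024) − 0.04·(-2.530944, 0.041472) = (-0.60967424, -0.09068288)

(-0.60967424, -0.09068288)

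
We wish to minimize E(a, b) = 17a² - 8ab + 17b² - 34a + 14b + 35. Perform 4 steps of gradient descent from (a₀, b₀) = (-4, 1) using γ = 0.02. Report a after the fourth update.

0.85398784

∇E = (34a - 8b - 34, -8a + 34b + 14)
Step 1: at (-4, 1), ∇E = (-178, 80) → (-4, 1) − 0.02·(-178, 80) = (-0.44, -0.6)
Step 2: at (-0.44, -0.6), ∇E = (-44.16, -2.88) → (-0.44, -0.6) − 0.02·(-44.16, -2.88) = (0.4432, -0.5424)
Step 3: at (0.4432, -0.5424), ∇E = (-14.592, -7.9872) → (0.4432, -0.5424) − 0.02·(-14.592, -7.9872) = (0.73504, -0.382656)
Step 4: at (0.73504, -0.382656), ∇E = (-5.947392, -4.890624) → (0.73504, -0.382656) − 0.02·(-5.947392, -4.890624) = (0.85398784, -0.28484352)
a = 0.85398784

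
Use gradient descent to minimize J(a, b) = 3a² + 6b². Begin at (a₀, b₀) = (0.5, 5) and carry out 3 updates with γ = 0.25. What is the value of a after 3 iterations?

∇J = (6a, 12b)
(a₁, b₁) = (0.5, 5) − 0.25·(3, 60) = (-0.25, -10)
(a₂, b₂) = (-0.25, -10) − 0.25·(-1.5, -120) = (0.125, 20)
(a₃, b₃) = (0.125, 20) − 0.25·(0.75, 240) = (-0.0625, -40)
a = -0.0625

-0.0625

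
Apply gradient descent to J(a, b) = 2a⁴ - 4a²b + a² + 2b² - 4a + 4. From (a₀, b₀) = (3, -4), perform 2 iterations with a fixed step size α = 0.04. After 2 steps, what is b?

13.010176

∇J = (8a³ - 8ab + 2a - 4, -4a² + 4b)
(a₁, b₁) = (3, -4) − 0.04·(314, -52) = (-9.56, -1.92)
(a₂, b₂) = (-9.56, -1.92) − 0.04·(-7159.744128, -373.2544) = (276.82976512, 13.010176)
b = 13.010176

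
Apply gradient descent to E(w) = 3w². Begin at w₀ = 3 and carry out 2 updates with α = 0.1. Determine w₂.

E′(w) = 6w
w₁ = 3 − 0.1·18 = 1.2
w₂ = 1.2 − 0.1·7.2 = 0.48

0.48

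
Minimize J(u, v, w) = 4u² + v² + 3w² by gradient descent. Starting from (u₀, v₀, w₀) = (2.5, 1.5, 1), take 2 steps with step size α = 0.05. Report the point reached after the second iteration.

∇J = (8u, 2v, 6w)
(u₁, v₁, w₁) = (2.5, 1.5, 1) − 0.05·(20, 3, 6) = (1.5, 1.35, 0.7)
(u₂, v₂, w₂) = (1.5, 1.35, 0.7) − 0.05·(12, 2.7, 4.2) = (0.9, 1.215, 0.49)

(0.9, 1.215, 0.49)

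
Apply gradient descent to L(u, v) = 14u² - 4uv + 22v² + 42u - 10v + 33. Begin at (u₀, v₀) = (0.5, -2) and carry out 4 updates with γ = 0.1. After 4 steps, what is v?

∇L = (28u - 4v + 42, -4u + 44v - 10)
(u₁, v₁) = (0.5, -2) − 0.1·(64, -100) = (-5.9, 8)
(u₂, v₂) = (-5.9, 8) − 0.1·(-155.2, 365.6) = (9.62, -28.56)
(u₃, v₃) = (9.62, -28.56) − 0.1·(425.6, -1305.12) = (-32.94, 101.952)
(u₄, v₄) = (-32.94, 101.952) − 0.1·(-1288.128, 4607.648) = (95.8728, -358.8128)
v = -358.8128

-358.8128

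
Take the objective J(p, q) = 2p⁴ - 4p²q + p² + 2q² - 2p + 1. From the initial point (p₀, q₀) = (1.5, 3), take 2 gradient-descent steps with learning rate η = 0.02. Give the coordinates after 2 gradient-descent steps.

(1.68257664, 2.925248)

∇J = (8p³ - 8pq + 2p - 2, -4p² + 4q)
(p₁, q₁) = (1.5, 3) − 0.02·(-8, 3) = (1.66, 2.94)
(p₂, q₂) = (1.66, 2.94) − 0.02·(-1.128832, 0.7376) = (1.68257664, 2.925248)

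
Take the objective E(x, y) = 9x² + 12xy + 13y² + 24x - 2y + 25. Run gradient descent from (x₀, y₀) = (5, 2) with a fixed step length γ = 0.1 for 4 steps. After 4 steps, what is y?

∇E = (18x + 12y + 24, 12x + 26y - 2)
Step 1: at (5, 2), ∇E = (138, 110) → (5, 2) − 0.1·(138, 110) = (-8.8, -9)
Step 2: at (-8.8, -9), ∇E = (-242.4, -341.6) → (-8.8, -9) − 0.1·(-242.4, -341.6) = (15.44, 25.16)
Step 3: at (15.44, 25.16), ∇E = (603.84, 837.44) → (15.44, 25.16) − 0.1·(603.84, 837.44) = (-44.944, -58.584)
Step 4: at (-44.944, -58.584), ∇E = (-1488, -2064.512) → (-44.944, -58.584) − 0.1·(-1488, -2064.512) = (103.856, 147.8672)
y = 147.8672

147.8672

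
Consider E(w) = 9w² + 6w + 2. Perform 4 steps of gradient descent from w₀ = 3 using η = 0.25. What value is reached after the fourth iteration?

E′(w) = 18w + 6
Step 1: E′(3) = 60; w₁ = 3 − 0.25·60 = -12
Step 2: E′(-12) = -210; w₂ = -12 − 0.25·(-210) = 40.5
Step 3: E′(40.5) = 735; w₃ = 40.5 − 0.25·735 = -143.25
Step 4: E′(-143.25) = -2572.5; w₄ = -143.25 − 0.25·(-2572.5) = 499.875

499.875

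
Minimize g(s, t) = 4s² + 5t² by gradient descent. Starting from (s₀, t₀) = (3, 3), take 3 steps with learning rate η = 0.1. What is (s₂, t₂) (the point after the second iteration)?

∇g = (8s, 10t)
(s₁, t₁) = (3, 3) − 0.1·(24, 30) = (0.6, 0)
(s₂, t₂) = (0.6, 0) − 0.1·(4.8, 0) = (0.12, 0)

(0.12, 0)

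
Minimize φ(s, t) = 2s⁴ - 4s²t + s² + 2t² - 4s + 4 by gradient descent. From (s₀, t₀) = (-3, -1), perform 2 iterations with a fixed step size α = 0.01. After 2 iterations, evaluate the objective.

∇φ = (8s³ - 8st + 2s - 4, -4s² + 4t)
(s₁, t₁) = (-3, -1) − 0.01·(-250, -40) = (-0.5, -0.6)
(s₂, t₂) = (-0.5, -0.6) − 0.01·(-8.4, -3.4) = (-0.416, -0.566)
φ(-0.416, -0.566) = 6.929463542272

6.929463542272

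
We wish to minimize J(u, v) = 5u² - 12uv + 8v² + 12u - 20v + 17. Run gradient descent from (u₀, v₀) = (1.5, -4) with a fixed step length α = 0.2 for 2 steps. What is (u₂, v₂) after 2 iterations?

∇J = (10u - 12v + 12, -12u + 16v - 20)
Step 1: at (1.5, -4), ∇J = (75, -102) → (1.5, -4) − 0.2·(75, -102) = (-13.5, 16.4)
Step 2: at (-13.5, 16.4), ∇J = (-319.8, 404.4) → (-13.5, 16.4) − 0.2·(-319.8, 404.4) = (50.46, -64.48)

(50.46, -64.48)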